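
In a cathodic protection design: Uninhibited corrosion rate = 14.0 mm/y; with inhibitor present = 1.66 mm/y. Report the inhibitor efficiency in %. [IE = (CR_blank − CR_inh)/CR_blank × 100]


Apply the inhibitor-efficiency definition: IE = (CR_blank − CR_inh)/CR_blank × 100
IE = (14.0 − 1.66) / 14.0 × 100
IE = 12.34 / 14.0 × 100 = 88.1 %

88.1 %


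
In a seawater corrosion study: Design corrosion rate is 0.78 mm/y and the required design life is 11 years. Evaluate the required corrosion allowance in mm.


Corrosion allowance = CR × design life
CA = 0.78 * 11 = 8.58 mm

8.58 mm


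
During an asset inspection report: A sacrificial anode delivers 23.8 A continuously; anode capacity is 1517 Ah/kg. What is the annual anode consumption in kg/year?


Annual consumption = current * hours per year / capacity
Rate = 23.8 * 8760 / 1517 = 137.4 kg/year

137.4 kg/year


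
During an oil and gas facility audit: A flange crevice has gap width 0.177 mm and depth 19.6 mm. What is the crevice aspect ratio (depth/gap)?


Aspect ratio = depth / gap
Ratio = 19.6 / 0.177 = 110.7

110.7


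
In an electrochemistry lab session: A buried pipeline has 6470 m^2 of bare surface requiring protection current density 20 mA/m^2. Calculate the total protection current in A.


I = area * current density, then convert mA → A (÷1000)
I = 6470 * 20 / 1000 = 129.4 A

129.4 A


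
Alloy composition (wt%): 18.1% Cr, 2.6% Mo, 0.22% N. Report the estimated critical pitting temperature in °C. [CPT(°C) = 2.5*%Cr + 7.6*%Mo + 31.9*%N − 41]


Apply the ASTM G48 empirical CPT estimate: CPT(°C) = 2.5*%Cr + 7.6*%Mo + 31.9*%N − 41
2.5*18.1 = 45.25; 7.6*2.6 = 19.76; 31.9*0.22 = 7.018
CPT = 45.25 + 19.76 + 7.018 − 41 = 31.028 °C
Rounded to 0.1 °C: CPT ≈ 31.0 °C

31.0 °C


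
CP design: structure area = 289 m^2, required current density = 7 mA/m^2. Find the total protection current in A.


I = area * current density, then convert mA → A (÷1000)
I = 289 * 7 / 1000 = 2.02 A

2.02 A


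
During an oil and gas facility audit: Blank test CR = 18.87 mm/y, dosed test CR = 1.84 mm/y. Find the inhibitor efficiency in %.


Apply the inhibitor-efficiency definition: IE = (CR_blank − CR_inh)/CR_blank × 100
IE = (18.87 − 1.84) / 18.87 × 100
IE = 17.03 / 18.87 × 100 = 90.2 %

90.2 %


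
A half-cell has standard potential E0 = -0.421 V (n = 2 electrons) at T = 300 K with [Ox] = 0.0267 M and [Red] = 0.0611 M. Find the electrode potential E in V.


Apply the Nernst equation: E = E0 + (RT/nF)*ln([Ox]/[Red])
Step 1: RT/nF = 8.314*300/(2*96485) = 0.01292533 V
Step 2: [Ox]/[Red] = 0.0267/0.0611 = 0.436989
Step 3: ln(0.436989) = -0.827847
Step 4: correction = 0.01292533 * -0.827847 = -0.011 V
E = -0.421 + -0.011 = -0.432 V

-0.432 V


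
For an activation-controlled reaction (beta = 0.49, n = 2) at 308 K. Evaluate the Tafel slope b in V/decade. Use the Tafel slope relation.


Apply the Tafel slope relation: b = 2.303*R*T/(beta*n*F)
Numerator: 2.303 * 8.314 * 308 = 5897.32
Denominator: 0.49 * 2 * 96485 = 94555.3
b = 5897.32 / 94555.3 = 0.062 V/decade

0.062 V/decade


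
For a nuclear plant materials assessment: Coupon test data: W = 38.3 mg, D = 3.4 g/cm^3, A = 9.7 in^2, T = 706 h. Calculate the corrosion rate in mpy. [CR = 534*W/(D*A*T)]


Apply the mpy weight-loss relation: CR = 534 * W / (D * A * T)
Numerator: 534 * 38.3 = 20452.2
Denominator: 3.4 * 9.7 * 706 = 23283.88
CR = 20452.2 / 23283.88 = 0.87838 mpy

0.87838 mpy


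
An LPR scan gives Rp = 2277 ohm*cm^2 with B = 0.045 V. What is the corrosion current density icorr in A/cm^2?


Apply the Stern-Geary relation: icorr = B / Rp
icorr = 0.045 / 2277 = 1.976×10^-5 A/cm^2

1.976×10^-5 A/cm^2


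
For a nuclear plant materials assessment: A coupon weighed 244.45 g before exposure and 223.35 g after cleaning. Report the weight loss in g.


Weight loss = initial − final
WL = 244.45 − 223.35 = 21.1 g

21.1 g


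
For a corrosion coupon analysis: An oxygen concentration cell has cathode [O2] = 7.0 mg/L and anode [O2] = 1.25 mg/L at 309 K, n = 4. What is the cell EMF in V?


Apply the Nernst concentration-cell relation: E = (RT/nF)*ln(C_cathode/C_anode)
RT/nF = 8.314*309/(4*96485) = 0.00665654 V
ln(7.0/1.25) = 1.72277
E = 0.00665654 * 1.72277 = 0.01147 V

0.01147 V


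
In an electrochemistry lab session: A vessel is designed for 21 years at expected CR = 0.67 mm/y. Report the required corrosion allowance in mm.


Corrosion allowance = CR × design life
CA = 0.67 * 21 = 14.07 mm

14.07 mm


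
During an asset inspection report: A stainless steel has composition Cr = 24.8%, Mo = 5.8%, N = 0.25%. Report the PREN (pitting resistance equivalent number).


Apply the PREN formula: PREN = Cr + 3.3*Mo + 16*N
PREN = 24.8 + 3.3*5.8 + 16*0.25
PREN = 24.8 + 19.14 + 4.0 = 47.94

47.94


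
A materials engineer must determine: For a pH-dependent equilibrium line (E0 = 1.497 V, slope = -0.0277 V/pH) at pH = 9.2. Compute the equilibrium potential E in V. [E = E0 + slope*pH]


Apply the Pourbaix line equation: E = E0 + slope*pH
E = 1.497 + (-0.0277)*9.2 = 1.497 + (-0.25484) = 1.24216 V
Rounded to 3 decimal places: E = 1.242 V

1.242 V


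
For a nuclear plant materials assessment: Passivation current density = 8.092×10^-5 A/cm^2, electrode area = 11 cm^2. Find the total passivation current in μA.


I = i_pass * A, then convert A → μA (×10^6)
I = 8.092×10^-5 * 11 * 10^6 = 890.12 μA

890.12 μA


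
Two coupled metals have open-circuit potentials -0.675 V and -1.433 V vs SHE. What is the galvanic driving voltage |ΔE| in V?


Driving voltage is the absolute potential difference.
|ΔE| = |-0.675 − (-1.433)| = 0.758 V

0.758 V


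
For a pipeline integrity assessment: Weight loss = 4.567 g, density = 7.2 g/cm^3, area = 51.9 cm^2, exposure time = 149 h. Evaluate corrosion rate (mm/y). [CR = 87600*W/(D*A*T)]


Apply the mm/y weight-loss relation: CR = 87600 * W / (D * A * T)
Numerator: 87600 * 4.567 = 400069.2
Denominator: 7.2 * 51.9 * 149 = 55678.32
CR = 400069.2 / 55678.32 = 7.185368 mm/y

7.185368 mm/y


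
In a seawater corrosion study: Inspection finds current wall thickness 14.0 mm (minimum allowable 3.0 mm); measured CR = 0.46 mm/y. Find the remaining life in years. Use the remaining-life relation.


Apply the remaining-life relation: RL = (t_current − t_min) / CR
RL = (14.0 − 3.0) / 0.46 = 11.0 / 0.46 = 23.9 years

23.9 years


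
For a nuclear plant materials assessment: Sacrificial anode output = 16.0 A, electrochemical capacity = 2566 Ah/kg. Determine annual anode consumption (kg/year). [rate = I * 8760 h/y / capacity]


Annual consumption = current * hours per year / capacity
Rate = 16.0 * 8760 / 2566 = 54.6 kg/year

54.6 kg/year


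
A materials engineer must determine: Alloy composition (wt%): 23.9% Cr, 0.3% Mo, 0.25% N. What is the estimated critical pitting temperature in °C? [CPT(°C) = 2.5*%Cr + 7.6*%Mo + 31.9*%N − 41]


Apply the ASTM G48 empirical CPT estimate: CPT(°C) = 2.5*%Cr + 7.6*%Mo + 31.9*%N − 41
2.5*23.9 = 59.75; 7.6*0.3 = 2.28; 31.9*0.25 = 7.975
CPT = 59.75 + 2.28 + 7.975 − 41 = 29.005 °C
Rounded to 0.1 °C: CPT ≈ 29.0 °C

29.0 °C


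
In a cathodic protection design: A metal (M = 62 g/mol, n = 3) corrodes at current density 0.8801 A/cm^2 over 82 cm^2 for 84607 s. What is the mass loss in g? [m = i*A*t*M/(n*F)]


Apply Faraday's law: m = i*A*t*M / (n*F)
Total charge passed Q = i*A*t = 0.8801*82*84607 = 6105934.8974 C
m = Q*M/(n*F) = 6105934.8974*62/(3*96485) = 1307.8647 g

1307.8647 g


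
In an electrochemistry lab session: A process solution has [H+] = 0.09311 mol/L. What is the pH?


pH = −log10[H+]
pH = −log10(0.09311) = 1.03

1.03


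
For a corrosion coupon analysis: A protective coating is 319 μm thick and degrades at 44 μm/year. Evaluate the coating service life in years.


Service life = thickness / degradation rate
Life = 319 / 44 = 7.3 years

7.3 years


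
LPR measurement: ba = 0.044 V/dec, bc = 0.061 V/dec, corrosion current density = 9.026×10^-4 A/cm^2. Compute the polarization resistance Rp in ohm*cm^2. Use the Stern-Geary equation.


Apply the Stern-Geary equation: Rp = ba*bc / (2.303*icorr*(ba+bc))
ba*bc = 0.044*0.061 = 0.002684
ba+bc = 0.105; 2.303*icorr*(ba+bc) = 2.303*9.026×10^-4*0.105 = 2.1826222×10^-4
Rp = 0.002684 / 2.1826222×10^-4 = 12.3 ohm*cm^2

12.3 ohm*cm^2


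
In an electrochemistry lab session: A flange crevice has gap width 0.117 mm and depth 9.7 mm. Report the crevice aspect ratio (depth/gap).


Aspect ratio = depth / gap
Ratio = 9.7 / 0.117 = 82.9

82.9


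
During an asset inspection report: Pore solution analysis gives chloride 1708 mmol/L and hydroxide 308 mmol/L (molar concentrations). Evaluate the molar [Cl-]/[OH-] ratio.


Threshold parameter = [Cl-] / [OH-] (molar basis; both in mmol/L, so units cancel)
Ratio = 1708 / 308 = 5.55

5.55


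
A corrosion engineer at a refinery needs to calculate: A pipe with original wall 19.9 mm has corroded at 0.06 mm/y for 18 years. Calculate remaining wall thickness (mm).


Remaining wall = original − CR × time
t = 19.9 − 0.06*18 = 19.9 − 1.08 = 18.82 mm

18.82 mm


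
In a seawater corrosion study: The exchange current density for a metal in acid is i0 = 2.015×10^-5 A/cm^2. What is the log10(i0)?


i0 = 2.015×10^-5 A/cm^2
log10(i0) = -4.696

-4.696


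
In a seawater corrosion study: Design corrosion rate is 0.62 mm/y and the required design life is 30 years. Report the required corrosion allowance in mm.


Corrosion allowance = CR × design life
CA = 0.62 * 30 = 18.6 mm

18.6 mm


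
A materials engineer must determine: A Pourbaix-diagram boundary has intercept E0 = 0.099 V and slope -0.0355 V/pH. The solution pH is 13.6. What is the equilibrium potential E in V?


Apply the Pourbaix line equation: E = E0 + slope*pH
E = 0.099 + (-0.0355)*13.6 = 0.099 + (-0.4828) = -0.3838 V
Rounded to 4 decimal places: E = -0.3838 V

-0.3838 V


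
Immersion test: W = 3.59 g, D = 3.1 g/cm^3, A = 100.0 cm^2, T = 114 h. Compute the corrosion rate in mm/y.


Apply the mm/y weight-loss relation: CR = 87600 * W / (D * A * T)
Numerator: 87600 * 3.59 = 314484.0
Denominator: 3.1 * 100.0 * 114 = 35340.0
CR = 314484.0 / 35340.0 = 8.89881 mm/y

8.89881 mm/y


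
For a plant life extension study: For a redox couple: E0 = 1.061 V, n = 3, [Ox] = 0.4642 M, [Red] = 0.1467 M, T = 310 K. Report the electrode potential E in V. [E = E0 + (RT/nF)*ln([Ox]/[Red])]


Apply the Nernst equation: E = E0 + (RT/nF)*ln([Ox]/[Red])
Step 1: RT/nF = 8.314*310/(3*96485) = 0.00890411 V
Step 2: [Ox]/[Red] = 0.4642/0.1467 = 3.164281
Step 3: ln(3.164281) = 1.151926
Step 4: correction = 0.00890411 * 1.151926 = 0.01 V
E = 1.061 + 0.01 = 1.071 V

1.071 V


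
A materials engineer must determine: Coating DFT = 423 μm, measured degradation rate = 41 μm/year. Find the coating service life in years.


Service life = thickness / degradation rate
Life = 423 / 41 = 10.3 years

10.3 years


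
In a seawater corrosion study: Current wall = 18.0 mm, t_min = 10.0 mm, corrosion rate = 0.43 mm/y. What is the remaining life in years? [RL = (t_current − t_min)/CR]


Apply the remaining-life relation: RL = (t_current − t_min) / CR
RL = (18.0 − 10.0) / 0.43 = 8.0 / 0.43 = 18.6 years

18.6 years


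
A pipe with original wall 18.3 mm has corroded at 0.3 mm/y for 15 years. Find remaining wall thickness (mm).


Remaining wall = original − CR × time
t = 18.3 − 0.3*15 = 18.3 − 4.5 = 13.8 mm

13.8 mm


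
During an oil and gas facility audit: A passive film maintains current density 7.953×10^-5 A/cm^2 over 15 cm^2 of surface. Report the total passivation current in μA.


I = i_pass * A, then convert A → μA (×10^6)
I = 7.953×10^-5 * 15 * 10^6 = 1192.95 μA

1192.95 μA


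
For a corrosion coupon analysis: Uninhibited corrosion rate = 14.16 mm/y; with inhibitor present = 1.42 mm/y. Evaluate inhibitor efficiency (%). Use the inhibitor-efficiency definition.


Apply the inhibitor-efficiency definition: IE = (CR_blank − CR_inh)/CR_blank × 100
IE = (14.16 − 1.42) / 14.16 × 100
IE = 12.74 / 14.16 × 100 = 90.0 %

90.0 %


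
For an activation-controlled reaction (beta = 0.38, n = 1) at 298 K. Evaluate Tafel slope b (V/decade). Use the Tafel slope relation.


Apply the Tafel slope relation: b = 2.303*R*T/(beta*n*F)
Numerator: 2.303 * 8.314 * 298 = 5705.85
Denominator: 0.38 * 1 * 96485 = 36664.3
b = 5705.85 / 36664.3 = 0.1556 V/decade

0.1556 V/decade


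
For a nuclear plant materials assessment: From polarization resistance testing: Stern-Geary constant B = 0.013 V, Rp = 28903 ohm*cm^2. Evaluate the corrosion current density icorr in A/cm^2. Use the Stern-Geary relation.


Apply the Stern-Geary relation: icorr = B / Rp
icorr = 0.013 / 28903 = 4.498×10^-7 A/cm^2

4.498×10^-7 A/cm^2


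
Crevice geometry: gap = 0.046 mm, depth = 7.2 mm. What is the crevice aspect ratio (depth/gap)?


Aspect ratio = depth / gap
Ratio = 7.2 / 0.046 = 156.5

156.5


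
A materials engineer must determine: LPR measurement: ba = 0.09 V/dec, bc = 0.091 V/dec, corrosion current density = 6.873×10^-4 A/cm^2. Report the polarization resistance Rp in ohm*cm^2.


Apply the Stern-Geary equation: Rp = ba*bc / (2.303*icorr*(ba+bc))
ba*bc = 0.09*0.091 = 0.00819
ba+bc = 0.181; 2.303*icorr*(ba+bc) = 2.303*6.873×10^-4*0.181 = 2.8649619×10^-4
Rp = 0.00819 / 2.8649619×10^-4 = 28.6 ohm*cm^2

28.6 ohm*cm^2


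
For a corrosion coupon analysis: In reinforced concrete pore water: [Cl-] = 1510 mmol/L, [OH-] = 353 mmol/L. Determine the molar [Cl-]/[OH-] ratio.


Threshold parameter = [Cl-] / [OH-] (molar basis; both in mmol/L, so units cancel)
Ratio = 1510 / 353 = 4.28

4.28


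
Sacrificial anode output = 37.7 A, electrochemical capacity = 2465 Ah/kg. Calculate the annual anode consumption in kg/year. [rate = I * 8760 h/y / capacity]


Annual consumption = current * hours per year / capacity
Rate = 37.7 * 8760 / 2465 = 134.0 kg/year

134.0 kg/year


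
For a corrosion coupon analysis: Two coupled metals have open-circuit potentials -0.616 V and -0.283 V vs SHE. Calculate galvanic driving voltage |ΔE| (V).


Driving voltage is the absolute potential difference.
|ΔE| = |-0.616 − (-0.283)| = 0.333 V

0.333 V


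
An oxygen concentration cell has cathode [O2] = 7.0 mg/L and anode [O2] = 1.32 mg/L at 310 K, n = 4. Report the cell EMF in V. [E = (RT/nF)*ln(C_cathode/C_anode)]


Apply the Nernst concentration-cell relation: E = (RT/nF)*ln(C_cathode/C_anode)
RT/nF = 8.314*310/(4*96485) = 0.00667808 V
ln(7.0/1.32) = 1.66828
E = 0.00667808 * 1.66828 = 0.01114 V

0.01114 V


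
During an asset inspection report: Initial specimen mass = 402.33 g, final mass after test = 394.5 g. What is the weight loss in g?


Weight loss = initial − final
WL = 402.33 − 394.5 = 7.83 g

7.83 g


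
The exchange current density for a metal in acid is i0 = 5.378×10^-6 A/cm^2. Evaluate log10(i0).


i0 = 5.378×10^-6 A/cm^2
log10(i0) = -5.269

-5.269


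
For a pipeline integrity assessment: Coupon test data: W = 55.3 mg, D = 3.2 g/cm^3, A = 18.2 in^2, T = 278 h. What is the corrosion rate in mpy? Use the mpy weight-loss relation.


Apply the mpy weight-loss relation: CR = 534 * W / (D * A * T)
Numerator: 534 * 55.3 = 29530.2
Denominator: 3.2 * 18.2 * 278 = 16190.72
CR = 29530.2 / 16190.72 = 1.8239 mpy

1.8239 mpy


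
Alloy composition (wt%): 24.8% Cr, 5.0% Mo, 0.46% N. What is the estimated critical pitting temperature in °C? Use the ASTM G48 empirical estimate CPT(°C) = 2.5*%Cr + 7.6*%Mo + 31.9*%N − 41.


Apply the ASTM G48 empirical CPT estimate: CPT(°C) = 2.5*%Cr + 7.6*%Mo + 31.9*%N − 41
2.5*24.8 = 62; 7.6*5.0 = 38; 31.9*0.46 = 14.674
CPT = 62 + 38 + 14.674 − 41 = 73.674 °C
Rounded to 0.1 °C: CPT ≈ 73.7 °C

73.7 °C


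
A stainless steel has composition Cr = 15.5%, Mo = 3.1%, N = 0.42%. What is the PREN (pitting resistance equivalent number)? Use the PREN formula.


Apply the PREN formula: PREN = Cr + 3.3*Mo + 16*N
PREN = 15.5 + 3.3*3.1 + 16*0.42
PREN = 15.5 + 10.23 + 6.72 = 32.45

32.45


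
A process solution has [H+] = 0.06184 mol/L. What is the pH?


pH = −log10[H+]
pH = −log10(0.06184) = 1.21

1.21


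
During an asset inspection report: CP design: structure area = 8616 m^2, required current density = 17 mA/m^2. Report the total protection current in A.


I = area * current density, then convert mA → A (÷1000)
I = 8616 * 17 / 1000 = 146.47 A

146.47 A


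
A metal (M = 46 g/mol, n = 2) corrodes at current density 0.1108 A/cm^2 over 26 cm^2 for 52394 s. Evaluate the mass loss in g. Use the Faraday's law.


Apply Faraday's law: m = i*A*t*M / (n*F)
Total charge passed Q = i*A*t = 0.1108*26*52394 = 150936.6352 C
m = Q*M/(n*F) = 150936.6352*46/(2*96485) = 35.98 g

35.98 g


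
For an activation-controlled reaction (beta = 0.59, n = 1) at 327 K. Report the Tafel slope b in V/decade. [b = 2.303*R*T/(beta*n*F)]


Apply the Tafel slope relation: b = 2.303*R*T/(beta*n*F)
Numerator: 2.303 * 8.314 * 327 = 6261.12
Denominator: 0.59 * 1 * 96485 = 56926.15
b = 6261.12 / 56926.15 = 0.11 V/decade

0.11 V/decade


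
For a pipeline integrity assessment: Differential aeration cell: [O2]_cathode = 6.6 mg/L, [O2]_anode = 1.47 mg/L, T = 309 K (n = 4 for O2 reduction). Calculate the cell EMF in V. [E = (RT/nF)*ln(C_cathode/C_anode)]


Apply the Nernst concentration-cell relation: E = (RT/nF)*ln(C_cathode/C_anode)
RT/nF = 8.314*309/(4*96485) = 0.00665654 V
ln(6.6/1.47) = 1.50181
E = 0.00665654 * 1.50181 = 0.01 V

0.01 V


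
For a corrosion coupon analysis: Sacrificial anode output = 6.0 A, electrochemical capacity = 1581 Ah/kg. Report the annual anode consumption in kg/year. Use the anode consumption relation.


Annual consumption = current * hours per year / capacity
Rate = 6.0 * 8760 / 1581 = 33.2 kg/year

33.2 kg/year


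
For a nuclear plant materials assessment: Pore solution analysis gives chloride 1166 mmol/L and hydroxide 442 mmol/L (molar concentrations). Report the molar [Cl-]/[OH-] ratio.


Threshold parameter = [Cl-] / [OH-] (molar basis; both in mmol/L, so units cancel)
Ratio = 1166 / 442 = 2.64

2.64


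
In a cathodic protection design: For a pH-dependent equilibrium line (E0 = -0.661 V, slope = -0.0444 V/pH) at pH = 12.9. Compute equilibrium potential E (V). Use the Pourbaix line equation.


Apply the Pourbaix line equation: E = E0 + slope*pH
E = -0.661 + (-0.0444)*12.9 = -0.661 + (-0.57276) = -1.23376 V
Rounded to 3 decimal places: E = -1.234 V

-1.234 V


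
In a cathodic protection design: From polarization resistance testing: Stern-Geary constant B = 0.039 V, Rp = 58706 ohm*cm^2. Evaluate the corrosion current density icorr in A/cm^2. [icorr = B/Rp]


Apply the Stern-Geary relation: icorr = B / Rp
icorr = 0.039 / 58706 = 6.643×10^-7 A/cm^2

6.643×10^-7 A/cm^2


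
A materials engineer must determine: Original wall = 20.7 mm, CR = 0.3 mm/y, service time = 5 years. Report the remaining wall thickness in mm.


Remaining wall = original − CR × time
t = 20.7 − 0.3*5 = 20.7 − 1.5 = 19.2 mm

19.2 mm


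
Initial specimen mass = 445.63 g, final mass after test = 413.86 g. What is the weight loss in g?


Weight loss = initial − final
WL = 445.63 − 413.86 = 31.77 g

31.77 g


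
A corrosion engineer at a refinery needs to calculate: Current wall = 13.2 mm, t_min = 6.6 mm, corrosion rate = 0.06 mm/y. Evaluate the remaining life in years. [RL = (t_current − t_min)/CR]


Apply the remaining-life relation: RL = (t_current − t_min) / CR
RL = (13.2 − 6.6) / 0.06 = 6.6 / 0.06 = 110.0 years

110.0 years


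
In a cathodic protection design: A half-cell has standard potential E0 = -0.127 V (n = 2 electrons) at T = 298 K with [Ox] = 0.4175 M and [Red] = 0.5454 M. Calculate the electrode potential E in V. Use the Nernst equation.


Apply the Nernst equation: E = E0 + (RT/nF)*ln([Ox]/[Red])
Step 1: RT/nF = 8.314*298/(2*96485) = 0.01283916 V
Step 2: [Ox]/[Red] = 0.4175/0.5454 = 0.765493
Step 3: ln(0.765493) = -0.267235
Step 4: correction = 0.01283916 * -0.267235 = -0.0034 V
E = -0.127 + -0.0034 = -0.1304 V

-0.1304 V


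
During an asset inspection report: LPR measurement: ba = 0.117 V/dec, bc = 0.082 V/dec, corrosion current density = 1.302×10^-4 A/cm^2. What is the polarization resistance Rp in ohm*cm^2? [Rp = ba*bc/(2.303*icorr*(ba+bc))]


Apply the Stern-Geary equation: Rp = ba*bc / (2.303*icorr*(ba+bc))
ba*bc = 0.117*0.082 = 0.009594
ba+bc = 0.199; 2.303*icorr*(ba+bc) = 2.303*1.302×10^-4*0.199 = 5.9670269×10^-5
Rp = 0.009594 / 5.9670269×10^-5 = 160.78 ohm*cm^2

160.78 ohm*cm^2


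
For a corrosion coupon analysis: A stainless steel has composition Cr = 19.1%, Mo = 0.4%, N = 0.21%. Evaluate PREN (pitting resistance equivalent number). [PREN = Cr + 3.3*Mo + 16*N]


Apply the PREN formula: PREN = Cr + 3.3*Mo + 16*N
PREN = 19.1 + 3.3*0.4 + 16*0.21
PREN = 19.1 + 1.32 + 3.36 = 23.78

23.78


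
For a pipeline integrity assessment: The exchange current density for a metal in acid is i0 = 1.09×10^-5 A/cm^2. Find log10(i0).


i0 = 1.09×10^-5 A/cm^2
log10(i0) = -4.963

-4.963


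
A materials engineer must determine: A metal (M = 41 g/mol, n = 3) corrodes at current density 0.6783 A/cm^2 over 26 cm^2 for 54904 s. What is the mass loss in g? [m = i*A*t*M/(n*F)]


Apply Faraday's law: m = i*A*t*M / (n*F)
Total charge passed Q = i*A*t = 0.6783*26*54904 = 968275.9632 C
m = Q*M/(n*F) = 968275.9632*41/(3*96485) = 137.15194 g

137.15194 g


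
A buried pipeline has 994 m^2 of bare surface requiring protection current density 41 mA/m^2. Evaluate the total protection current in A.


I = area * current density, then convert mA → A (÷1000)
I = 994 * 41 / 1000 = 40.75 A

40.75 A


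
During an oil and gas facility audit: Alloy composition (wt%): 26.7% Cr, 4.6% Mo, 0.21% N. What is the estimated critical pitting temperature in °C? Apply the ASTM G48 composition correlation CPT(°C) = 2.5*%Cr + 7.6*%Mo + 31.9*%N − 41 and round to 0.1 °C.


Apply the ASTM G48 empirical CPT estimate: CPT(°C) = 2.5*%Cr + 7.6*%Mo + 31.9*%N − 41
2.5*26.7 = 66.75; 7.6*4.6 = 34.96; 31.9*0.21 = 6.699
CPT = 66.75 + 34.96 + 6.699 − 41 = 67.409 °C
Rounded to 0.1 °C: CPT ≈ 67.4 °C

67.4 °C


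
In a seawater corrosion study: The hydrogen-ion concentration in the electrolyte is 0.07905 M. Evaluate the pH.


pH = −log10[H+]
pH = −log10(0.07905) = 1.1

1.1


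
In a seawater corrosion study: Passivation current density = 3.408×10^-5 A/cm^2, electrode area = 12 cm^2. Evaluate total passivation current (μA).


I = i_pass * A, then convert A → μA (×10^6)
I = 3.408×10^-5 * 12 * 10^6 = 408.96 μA

408.96 μA


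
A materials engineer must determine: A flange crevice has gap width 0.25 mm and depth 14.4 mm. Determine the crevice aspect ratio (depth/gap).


Aspect ratio = depth / gap
Ratio = 14.4 / 0.25 = 57.6

57.6


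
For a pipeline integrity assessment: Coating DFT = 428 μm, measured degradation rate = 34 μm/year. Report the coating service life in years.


Service life = thickness / degradation rate
Life = 428 / 34 = 12.6 years

12.6 years


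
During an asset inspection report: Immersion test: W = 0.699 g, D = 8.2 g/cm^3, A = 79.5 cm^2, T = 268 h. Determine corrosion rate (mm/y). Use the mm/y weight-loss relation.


Apply the mm/y weight-loss relation: CR = 87600 * W / (D * A * T)
Numerator: 87600 * 0.699 = 61232.4
Denominator: 8.2 * 79.5 * 268 = 174709.2
CR = 61232.4 / 174709.2 = 0.3505 mm/y

0.3505 mm/y


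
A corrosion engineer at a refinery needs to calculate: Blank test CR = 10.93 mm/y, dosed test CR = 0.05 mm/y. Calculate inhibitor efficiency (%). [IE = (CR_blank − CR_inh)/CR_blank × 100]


Apply the inhibitor-efficiency definition: IE = (CR_blank − CR_inh)/CR_blank × 100
IE = (10.93 − 0.05) / 10.93 × 100
IE = 10.88 / 10.93 × 100 = 99.5 %

99.5 %


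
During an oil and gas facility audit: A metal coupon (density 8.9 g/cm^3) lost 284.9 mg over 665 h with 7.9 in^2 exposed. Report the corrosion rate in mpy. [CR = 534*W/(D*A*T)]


Apply the mpy weight-loss relation: CR = 534 * W / (D * A * T)
Numerator: 534 * 284.9 = 152136.6
Denominator: 8.9 * 7.9 * 665 = 46756.15
CR = 152136.6 / 46756.15 = 3.2538 mpy

3.2538 mpy


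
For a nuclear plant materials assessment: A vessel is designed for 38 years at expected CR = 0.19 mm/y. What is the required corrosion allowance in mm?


Corrosion allowance = CR × design life
CA = 0.19 * 38 = 7.22 mm

7.22 mm


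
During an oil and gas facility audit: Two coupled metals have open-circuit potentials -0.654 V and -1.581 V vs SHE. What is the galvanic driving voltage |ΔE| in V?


Driving voltage is the absolute potential difference.
|ΔE| = |-0.654 − (-1.581)| = 0.927 V

0.927 V


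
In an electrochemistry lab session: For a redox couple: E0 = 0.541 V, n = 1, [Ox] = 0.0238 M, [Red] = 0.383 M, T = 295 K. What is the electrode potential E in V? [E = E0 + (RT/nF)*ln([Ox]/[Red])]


Apply the Nernst equation: E = E0 + (RT/nF)*ln([Ox]/[Red])
Step 1: RT/nF = 8.314*295/(1*96485) = 0.02541981 V
Step 2: [Ox]/[Red] = 0.0238/0.383 = 0.062141
Step 3: ln(0.062141) = -2.778349
Step 4: correction = 0.02541981 * -2.778349 = -0.071 V
E = 0.541 + -0.071 = 0.47 V

0.47 V


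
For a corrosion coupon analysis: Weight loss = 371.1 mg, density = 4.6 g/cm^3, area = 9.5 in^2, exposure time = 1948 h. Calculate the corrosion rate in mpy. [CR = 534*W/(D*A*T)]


Apply the mpy weight-loss relation: CR = 534 * W / (D * A * T)
Numerator: 534 * 371.1 = 198167.4
Denominator: 4.6 * 9.5 * 1948 = 85127.6
CR = 198167.4 / 85127.6 = 2.328 mpy

2.328 mpy


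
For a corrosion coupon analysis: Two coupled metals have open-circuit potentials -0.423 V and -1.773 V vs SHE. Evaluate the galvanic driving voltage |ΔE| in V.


Driving voltage is the absolute potential difference.
|ΔE| = |-0.423 − (-1.773)| = 1.35 V

1.35 V


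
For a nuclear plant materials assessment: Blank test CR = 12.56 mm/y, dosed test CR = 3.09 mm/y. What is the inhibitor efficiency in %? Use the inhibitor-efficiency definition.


Apply the inhibitor-efficiency definition: IE = (CR_blank − CR_inh)/CR_blank × 100
IE = (12.56 − 3.09) / 12.56 × 100
IE = 9.47 / 12.56 × 100 = 75.4 %

75.4 %


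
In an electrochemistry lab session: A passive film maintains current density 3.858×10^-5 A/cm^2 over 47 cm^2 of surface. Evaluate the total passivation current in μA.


I = i_pass * A, then convert A → μA (×10^6)
I = 3.858×10^-5 * 47 * 10^6 = 1813.26 μA

1813.26 μA


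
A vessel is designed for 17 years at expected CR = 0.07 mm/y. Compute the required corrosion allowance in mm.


Corrosion allowance = CR × design life
CA = 0.07 * 17 = 1.19 mm

1.19 mm


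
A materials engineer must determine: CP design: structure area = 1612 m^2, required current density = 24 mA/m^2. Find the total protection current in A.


I = area * current density, then convert mA → A (÷1000)
I = 1612 * 24 / 1000 = 38.69 A

38.69 A


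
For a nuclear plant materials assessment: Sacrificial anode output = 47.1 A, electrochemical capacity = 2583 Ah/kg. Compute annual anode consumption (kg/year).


Annual consumption = current * hours per year / capacity
Rate = 47.1 * 8760 / 2583 = 159.7 kg/year

159.7 kg/year


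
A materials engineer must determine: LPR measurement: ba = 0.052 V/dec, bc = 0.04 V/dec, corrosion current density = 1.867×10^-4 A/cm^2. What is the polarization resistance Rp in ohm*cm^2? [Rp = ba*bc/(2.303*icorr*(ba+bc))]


Apply the Stern-Geary equation: Rp = ba*bc / (2.303*icorr*(ba+bc))
ba*bc = 0.052*0.04 = 0.00208
ba+bc = 0.092; 2.303*icorr*(ba+bc) = 2.303*1.867×10^-4*0.092 = 3.9557249×10^-5
Rp = 0.00208 / 3.9557249×10^-5 = 52.6 ohm*cm^2

52.6 ohm*cm^2


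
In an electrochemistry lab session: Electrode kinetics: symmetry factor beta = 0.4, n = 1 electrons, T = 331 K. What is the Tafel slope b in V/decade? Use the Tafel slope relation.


Apply the Tafel slope relation: b = 2.303*R*T/(beta*n*F)
Numerator: 2.303 * 8.314 * 331 = 6337.7
Denominator: 0.4 * 1 * 96485 = 38594.0
b = 6337.7 / 38594.0 = 0.164 V/decade

0.164 V/decade


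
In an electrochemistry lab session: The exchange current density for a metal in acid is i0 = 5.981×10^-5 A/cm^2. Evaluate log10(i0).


i0 = 5.981×10^-5 A/cm^2
log10(i0) = -4.223

-4.223


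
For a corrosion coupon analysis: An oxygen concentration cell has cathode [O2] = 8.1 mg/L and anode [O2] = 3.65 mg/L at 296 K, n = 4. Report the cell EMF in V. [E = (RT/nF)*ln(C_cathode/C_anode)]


Apply the Nernst concentration-cell relation: E = (RT/nF)*ln(C_cathode/C_anode)
RT/nF = 8.314*296/(4*96485) = 0.00637649 V
ln(8.1/3.65) = 0.79714
E = 0.00637649 * 0.79714 = 0.00508 V

0.00508 V


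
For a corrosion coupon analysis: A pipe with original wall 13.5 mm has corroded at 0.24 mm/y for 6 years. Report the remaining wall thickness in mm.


Remaining wall = original − CR × time
t = 13.5 − 0.24*6 = 13.5 − 1.44 = 12.06 mm

12.06 mm


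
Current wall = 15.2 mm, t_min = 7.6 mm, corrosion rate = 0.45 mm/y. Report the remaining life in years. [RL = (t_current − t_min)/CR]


Apply the remaining-life relation: RL = (t_current − t_min) / CR
RL = (15.2 − 7.6) / 0.45 = 7.6 / 0.45 = 16.9 years

16.9 years


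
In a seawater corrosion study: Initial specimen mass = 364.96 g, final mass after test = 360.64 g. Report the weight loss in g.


Weight loss = initial − final
WL = 364.96 − 360.64 = 4.32 g

4.32 g


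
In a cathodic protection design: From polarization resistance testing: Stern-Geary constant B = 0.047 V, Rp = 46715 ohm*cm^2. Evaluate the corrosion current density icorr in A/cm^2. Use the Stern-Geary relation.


Apply the Stern-Geary relation: icorr = B / Rp
icorr = 0.047 / 46715 = 1.006×10^-6 A/cm^2

1.006×10^-6 A/cm^2


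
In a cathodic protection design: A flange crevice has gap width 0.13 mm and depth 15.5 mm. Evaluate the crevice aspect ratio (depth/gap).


Aspect ratio = depth / gap
Ratio = 15.5 / 0.13 = 119.2

119.2


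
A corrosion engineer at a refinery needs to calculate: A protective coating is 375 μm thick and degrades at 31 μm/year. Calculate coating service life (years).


Service life = thickness / degradation rate
Life = 375 / 31 = 12.1 years

12.1 years


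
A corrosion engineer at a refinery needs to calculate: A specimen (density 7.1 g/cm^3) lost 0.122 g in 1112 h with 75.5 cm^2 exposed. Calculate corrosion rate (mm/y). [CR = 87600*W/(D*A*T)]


Apply the mm/y weight-loss relation: CR = 87600 * W / (D * A * T)
Numerator: 87600 * 0.122 = 10687.2
Denominator: 7.1 * 75.5 * 1112 = 596087.6
CR = 10687.2 / 596087.6 = 0.0179 mm/y

0.0179 mm/y


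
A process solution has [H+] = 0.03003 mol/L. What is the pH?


pH = −log10[H+]
pH = −log10(0.03003) = 1.52

1.52


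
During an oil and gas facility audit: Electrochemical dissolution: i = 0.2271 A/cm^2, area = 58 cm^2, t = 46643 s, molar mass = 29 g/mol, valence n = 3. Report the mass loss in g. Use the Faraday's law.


Apply Faraday's law: m = i*A*t*M / (n*F)
Total charge passed Q = i*A*t = 0.2271*58*46643 = 614372.2674 C
m = Q*M/(n*F) = 614372.2674*29/(3*96485) = 61.553 g

61.553 g


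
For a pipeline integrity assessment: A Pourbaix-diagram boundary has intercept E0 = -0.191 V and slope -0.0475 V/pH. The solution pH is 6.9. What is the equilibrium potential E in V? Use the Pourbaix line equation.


Apply the Pourbaix line equation: E = E0 + slope*pH
E = -0.191 + (-0.0475)*6.9 = -0.191 + (-0.32775) = -0.51875 V
Rounded to 3 decimal places: E = -0.519 V

-0.519 V


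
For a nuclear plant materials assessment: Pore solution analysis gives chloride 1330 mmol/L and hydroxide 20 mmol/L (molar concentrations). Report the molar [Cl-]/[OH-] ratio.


Threshold parameter = [Cl-] / [OH-] (molar basis; both in mmol/L, so units cancel)
Ratio = 1330 / 20 = 66.5

66.5


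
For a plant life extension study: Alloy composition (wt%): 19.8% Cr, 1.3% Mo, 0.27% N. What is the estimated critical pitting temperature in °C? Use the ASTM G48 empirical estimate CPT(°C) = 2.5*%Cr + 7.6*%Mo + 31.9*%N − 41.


Apply the ASTM G48 empirical CPT estimate: CPT(°C) = 2.5*%Cr + 7.6*%Mo + 31.9*%N − 41
2.5*19.8 = 49.5; 7.6*1.3 = 9.88; 31.9*0.27 = 8.613
CPT = 49.5 + 9.88 + 8.613 − 41 = 26.993 °C
Rounded to 0.1 °C: CPT ≈ 27.0 °C

27.0 °C


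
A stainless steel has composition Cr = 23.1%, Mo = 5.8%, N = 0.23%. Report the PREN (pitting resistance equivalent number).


Apply the PREN formula: PREN = Cr + 3.3*Mo + 16*N
PREN = 23.1 + 3.3*5.8 + 16*0.23
PREN = 23.1 + 19.14 + 3.68 = 45.92

45.92


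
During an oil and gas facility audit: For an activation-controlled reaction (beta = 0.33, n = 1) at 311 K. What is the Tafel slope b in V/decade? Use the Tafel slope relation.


Apply the Tafel slope relation: b = 2.303*R*T/(beta*n*F)
Numerator: 2.303 * 8.314 * 311 = 5954.76
Denominator: 0.33 * 1 * 96485 = 31840.05
b = 5954.76 / 31840.05 = 0.187 V/decade

0.187 V/decade


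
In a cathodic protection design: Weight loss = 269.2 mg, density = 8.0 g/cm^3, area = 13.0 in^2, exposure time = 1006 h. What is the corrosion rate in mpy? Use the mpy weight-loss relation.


Apply the mpy weight-loss relation: CR = 534 * W / (D * A * T)
Numerator: 534 * 269.2 = 143752.8
Denominator: 8.0 * 13.0 * 1006 = 104624.0
CR = 143752.8 / 104624.0 = 1.374 mpy

1.374 mpy


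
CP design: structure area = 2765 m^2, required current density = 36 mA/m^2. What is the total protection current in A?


I = area * current density, then convert mA → A (÷1000)
I = 2765 * 36 / 1000 = 99.54 A

99.54 A


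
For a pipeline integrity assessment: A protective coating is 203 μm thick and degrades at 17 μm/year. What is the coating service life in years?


Service life = thickness / degradation rate
Life = 203 / 17 = 11.9 years

11.9 years


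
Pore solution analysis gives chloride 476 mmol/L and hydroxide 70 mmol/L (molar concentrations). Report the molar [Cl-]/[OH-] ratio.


Threshold parameter = [Cl-] / [OH-] (molar basis; both in mmol/L, so units cancel)
Ratio = 476 / 70 = 6.8

6.8


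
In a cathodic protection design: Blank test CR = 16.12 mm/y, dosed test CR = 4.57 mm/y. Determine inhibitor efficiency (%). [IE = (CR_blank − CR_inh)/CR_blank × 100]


Apply the inhibitor-efficiency definition: IE = (CR_blank − CR_inh)/CR_blank × 100
IE = (16.12 − 4.57) / 16.12 × 100
IE = 11.55 / 16.12 × 100 = 71.7 %

71.7 %


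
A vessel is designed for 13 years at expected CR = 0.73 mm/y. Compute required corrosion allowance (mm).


Corrosion allowance = CR × design life
CA = 0.73 * 13 = 9.49 mm

9.49 mm


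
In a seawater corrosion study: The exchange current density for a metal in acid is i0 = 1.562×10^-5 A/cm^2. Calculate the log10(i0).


i0 = 1.562×10^-5 A/cm^2
log10(i0) = -4.806

-4.806


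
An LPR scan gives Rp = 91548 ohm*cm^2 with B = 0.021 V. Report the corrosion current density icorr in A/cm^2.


Apply the Stern-Geary relation: icorr = B / Rp
icorr = 0.021 / 91548 = 2.294×10^-7 A/cm^2

2.294×10^-7 A/cm^2


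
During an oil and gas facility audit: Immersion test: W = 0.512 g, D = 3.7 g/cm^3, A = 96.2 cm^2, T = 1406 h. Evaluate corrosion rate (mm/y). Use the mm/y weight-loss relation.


Apply the mm/y weight-loss relation: CR = 87600 * W / (D * A * T)
Numerator: 87600 * 0.512 = 44851.2
Denominator: 3.7 * 96.2 * 1406 = 500451.64
CR = 44851.2 / 500451.64 = 0.0896 mm/y

0.0896 mm/y


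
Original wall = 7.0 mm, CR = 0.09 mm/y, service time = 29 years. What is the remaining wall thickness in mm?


Remaining wall = original − CR × time
t = 7.0 − 0.09*29 = 7.0 − 2.61 = 4.39 mm

4.39 mm


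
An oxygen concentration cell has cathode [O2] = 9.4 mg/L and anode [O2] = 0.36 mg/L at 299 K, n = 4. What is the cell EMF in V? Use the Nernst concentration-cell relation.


Apply the Nernst concentration-cell relation: E = (RT/nF)*ln(C_cathode/C_anode)
RT/nF = 8.314*299/(4*96485) = 0.00644112 V
ln(9.4/0.36) = 3.26236
E = 0.00644112 * 3.26236 = 0.02101 V

0.02101 V


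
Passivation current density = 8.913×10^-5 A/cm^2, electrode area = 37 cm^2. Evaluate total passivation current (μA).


I = i_pass * A, then convert A → μA (×10^6)
I = 8.913×10^-5 * 37 * 10^6 = 3297.81 μA

3297.81 μA


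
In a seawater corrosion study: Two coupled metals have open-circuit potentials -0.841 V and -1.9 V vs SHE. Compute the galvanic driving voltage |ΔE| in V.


Driving voltage is the absolute potential difference.
|ΔE| = |-0.841 − (-1.9)| = 1.059 V

1.059 V


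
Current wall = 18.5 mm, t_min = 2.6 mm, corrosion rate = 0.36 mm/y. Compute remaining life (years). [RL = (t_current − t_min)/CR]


Apply the remaining-life relation: RL = (t_current − t_min) / CR
RL = (18.5 − 2.6) / 0.36 = 15.9 / 0.36 = 44.2 years

44.2 years


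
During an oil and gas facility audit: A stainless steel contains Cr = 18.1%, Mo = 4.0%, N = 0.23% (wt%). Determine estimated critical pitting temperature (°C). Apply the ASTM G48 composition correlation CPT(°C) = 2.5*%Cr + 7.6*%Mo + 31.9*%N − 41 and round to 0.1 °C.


Apply the ASTM G48 empirical CPT estimate: CPT(°C) = 2.5*%Cr + 7.6*%Mo + 31.9*%N − 41
2.5*18.1 = 45.25; 7.6*4.0 = 30.4; 31.9*0.23 = 7.337
CPT = 45.25 + 30.4 + 7.337 − 41 = 41.987 °C
Rounded to 0.1 °C: CPT ≈ 42.0 °C

42.0 °C


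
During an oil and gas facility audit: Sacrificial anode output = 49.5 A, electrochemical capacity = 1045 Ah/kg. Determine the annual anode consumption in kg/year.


Annual consumption = current * hours per year / capacity
Rate = 49.5 * 8760 / 1045 = 414.9 kg/year

414.9 kg/year


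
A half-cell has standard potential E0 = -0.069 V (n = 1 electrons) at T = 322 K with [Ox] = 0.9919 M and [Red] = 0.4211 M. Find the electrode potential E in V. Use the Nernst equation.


Apply the Nernst equation: E = E0 + (RT/nF)*ln([Ox]/[Red])
Step 1: RT/nF = 8.314*322/(1*96485) = 0.02774636 V
Step 2: [Ox]/[Red] = 0.9919/0.4211 = 2.355498
Step 3: ln(2.355498) = 0.856752
Step 4: correction = 0.02774636 * 0.856752 = 0.024 V
E = -0.069 + 0.024 = -0.045 V

-0.045 V


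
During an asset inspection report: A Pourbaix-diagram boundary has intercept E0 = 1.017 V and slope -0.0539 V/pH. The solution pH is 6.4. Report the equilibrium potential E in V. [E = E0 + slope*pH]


Apply the Pourbaix line equation: E = E0 + slope*pH
E = 1.017 + (-0.0539)*6.4 = 1.017 + (-0.34496) = 0.67204 V
Rounded to 4 decimal places: E = 0.6720 V

0.6720 V


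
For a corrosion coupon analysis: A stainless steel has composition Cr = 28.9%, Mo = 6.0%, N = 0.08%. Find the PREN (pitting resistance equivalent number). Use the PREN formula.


Apply the PREN formula: PREN = Cr + 3.3*Mo + 16*N
PREN = 28.9 + 3.3*6.0 + 16*0.08
PREN = 28.9 + 19.8 + 1.28 = 49.98

49.98


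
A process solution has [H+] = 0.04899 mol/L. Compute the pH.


pH = −log10[H+]
pH = −log10(0.04899) = 1.31

1.31


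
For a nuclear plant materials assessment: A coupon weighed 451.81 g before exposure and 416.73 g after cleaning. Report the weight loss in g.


Weight loss = initial − final
WL = 451.81 − 416.73 = 35.08 g

35.08 g


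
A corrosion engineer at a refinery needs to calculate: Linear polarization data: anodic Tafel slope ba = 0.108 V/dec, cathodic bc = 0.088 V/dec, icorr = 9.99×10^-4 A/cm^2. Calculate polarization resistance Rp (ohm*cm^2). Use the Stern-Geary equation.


Apply the Stern-Geary equation: Rp = ba*bc / (2.303*icorr*(ba+bc))
ba*bc = 0.108*0.088 = 0.009504
ba+bc = 0.196; 2.303*icorr*(ba+bc) = 2.303*9.99×10^-4*0.196 = 4.5093661×10^-4
Rp = 0.009504 / 4.5093661×10^-4 = 21.1 ohm*cm^2

21.1 ohm*cm^2


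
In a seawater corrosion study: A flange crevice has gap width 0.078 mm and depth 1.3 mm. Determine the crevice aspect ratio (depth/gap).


Aspect ratio = depth / gap
Ratio = 1.3 / 0.078 = 16.7

16.7
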